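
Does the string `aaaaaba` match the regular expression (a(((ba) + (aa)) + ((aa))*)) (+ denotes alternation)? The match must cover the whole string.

no

No split of aaaaaba into u·v has a matching u and (((ba)+(aa))+((aa))*) matching v.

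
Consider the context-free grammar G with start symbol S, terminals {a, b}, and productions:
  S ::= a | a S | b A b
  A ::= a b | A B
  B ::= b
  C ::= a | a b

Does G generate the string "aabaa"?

no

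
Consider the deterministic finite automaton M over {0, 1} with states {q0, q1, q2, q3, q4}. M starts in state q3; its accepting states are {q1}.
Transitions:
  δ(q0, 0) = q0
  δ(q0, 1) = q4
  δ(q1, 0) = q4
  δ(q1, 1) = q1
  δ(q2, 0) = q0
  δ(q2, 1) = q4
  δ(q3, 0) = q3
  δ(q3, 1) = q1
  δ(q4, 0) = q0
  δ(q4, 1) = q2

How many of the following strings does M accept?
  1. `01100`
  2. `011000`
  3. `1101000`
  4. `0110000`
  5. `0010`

0

`01100`: rejected
`011000`: rejected
`1101000`: rejected
`0110000`: rejected
`0010`: rejected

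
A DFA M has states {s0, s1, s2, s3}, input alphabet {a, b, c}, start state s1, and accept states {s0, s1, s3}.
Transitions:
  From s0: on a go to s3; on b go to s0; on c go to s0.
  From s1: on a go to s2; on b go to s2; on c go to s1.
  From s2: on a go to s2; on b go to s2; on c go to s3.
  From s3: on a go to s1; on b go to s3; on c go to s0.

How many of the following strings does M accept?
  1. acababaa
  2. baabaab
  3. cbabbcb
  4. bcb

acababaa: rejected
baabaab: rejected
cbabbcb: accepted
bcb: accepted

2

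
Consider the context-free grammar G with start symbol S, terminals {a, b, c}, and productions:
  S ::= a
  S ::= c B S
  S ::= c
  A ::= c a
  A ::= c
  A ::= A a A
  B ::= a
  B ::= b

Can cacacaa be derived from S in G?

yes

S ⇒ cBS ⇒ caS ⇒ cacBS ⇒ cacaS ⇒ cacacBS ⇒ cacacaS ⇒ cacacaa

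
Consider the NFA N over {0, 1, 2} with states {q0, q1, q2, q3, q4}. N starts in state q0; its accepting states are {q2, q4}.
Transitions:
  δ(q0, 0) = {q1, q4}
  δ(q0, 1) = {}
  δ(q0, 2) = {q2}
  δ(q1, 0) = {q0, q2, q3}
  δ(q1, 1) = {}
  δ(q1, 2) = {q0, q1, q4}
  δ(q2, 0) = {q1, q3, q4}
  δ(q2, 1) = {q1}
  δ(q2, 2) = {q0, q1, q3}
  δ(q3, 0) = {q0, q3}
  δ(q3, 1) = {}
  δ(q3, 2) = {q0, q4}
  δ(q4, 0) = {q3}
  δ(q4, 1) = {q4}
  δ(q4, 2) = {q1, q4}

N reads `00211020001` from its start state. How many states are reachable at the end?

Start: {q0}
read 0: {q1, q4}
read 0: {q0, q2, q3}
read 2: {q0, q1, q2, q3, q4}
read 1: {q1, q4}
read 1: {q4}
read 0: {q3}
read 2: {q0, q4}
read 0: {q1, q3, q4}
read 0: {q0, q2, q3}
read 0: {q0, q1, q3, q4}
read 1: {q4}
Final reachable set {q4} has 1 state.

1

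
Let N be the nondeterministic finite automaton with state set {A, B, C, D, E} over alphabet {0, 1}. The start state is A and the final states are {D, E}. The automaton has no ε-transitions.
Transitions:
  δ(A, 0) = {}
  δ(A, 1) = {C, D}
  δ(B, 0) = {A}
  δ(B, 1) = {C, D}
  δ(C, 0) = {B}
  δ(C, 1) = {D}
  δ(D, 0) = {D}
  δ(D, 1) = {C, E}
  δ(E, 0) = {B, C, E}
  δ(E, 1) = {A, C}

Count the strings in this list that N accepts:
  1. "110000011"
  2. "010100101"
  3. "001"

"110000011": accepted
"010100101": rejected
"001": rejected

1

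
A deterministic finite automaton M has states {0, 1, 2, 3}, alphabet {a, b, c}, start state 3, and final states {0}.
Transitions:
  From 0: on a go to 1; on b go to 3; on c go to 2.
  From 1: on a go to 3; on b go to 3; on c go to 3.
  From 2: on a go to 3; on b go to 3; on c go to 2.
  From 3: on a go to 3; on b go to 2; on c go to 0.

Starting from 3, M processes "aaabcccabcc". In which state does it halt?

2

3 --a--> 3
3 --a--> 3
3 --a--> 3
3 --b--> 2
2 --c--> 2
2 --c--> 2
2 --c--> 2
2 --a--> 3
3 --b--> 2
2 --c--> 2
2 --c--> 2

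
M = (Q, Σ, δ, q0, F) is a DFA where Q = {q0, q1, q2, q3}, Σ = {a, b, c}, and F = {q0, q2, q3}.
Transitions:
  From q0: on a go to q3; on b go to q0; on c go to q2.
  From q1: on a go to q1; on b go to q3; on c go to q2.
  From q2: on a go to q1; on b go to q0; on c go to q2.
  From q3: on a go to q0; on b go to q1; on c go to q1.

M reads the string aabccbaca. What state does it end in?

q1

q0 --a--> q3
q3 --a--> q0
q0 --b--> q0
q0 --c--> q2
q2 --c--> q2
q2 --b--> q0
q0 --a--> q3
q3 --c--> q1
q1 --a--> q1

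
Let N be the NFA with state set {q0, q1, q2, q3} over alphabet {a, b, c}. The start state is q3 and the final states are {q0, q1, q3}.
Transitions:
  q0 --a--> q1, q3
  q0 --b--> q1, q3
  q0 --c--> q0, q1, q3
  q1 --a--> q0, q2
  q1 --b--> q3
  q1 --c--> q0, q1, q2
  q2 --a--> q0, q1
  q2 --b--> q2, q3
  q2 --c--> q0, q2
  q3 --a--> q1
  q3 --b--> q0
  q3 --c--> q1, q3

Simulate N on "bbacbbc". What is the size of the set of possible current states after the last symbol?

4

Start: {q3}
read b: {q0}
read b: {q1, q3}
read a: {q0, q1, q2}
read c: {q0, q1, q2, q3}
read b: {q0, q1, q2, q3}
read b: {q0, q1, q2, q3}
read c: {q0, q1, q2, q3}
Final reachable set {q0, q1, q2, q3} has 4 states.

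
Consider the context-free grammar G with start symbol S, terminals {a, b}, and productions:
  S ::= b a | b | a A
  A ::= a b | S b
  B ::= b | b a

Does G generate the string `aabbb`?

S ⇒ aA ⇒ aSb ⇒ aaAb ⇒ aaSbb ⇒ aabbb

yes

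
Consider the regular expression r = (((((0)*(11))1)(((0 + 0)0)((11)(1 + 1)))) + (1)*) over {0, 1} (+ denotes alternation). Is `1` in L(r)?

yes

The right alternative (1)* matches 1.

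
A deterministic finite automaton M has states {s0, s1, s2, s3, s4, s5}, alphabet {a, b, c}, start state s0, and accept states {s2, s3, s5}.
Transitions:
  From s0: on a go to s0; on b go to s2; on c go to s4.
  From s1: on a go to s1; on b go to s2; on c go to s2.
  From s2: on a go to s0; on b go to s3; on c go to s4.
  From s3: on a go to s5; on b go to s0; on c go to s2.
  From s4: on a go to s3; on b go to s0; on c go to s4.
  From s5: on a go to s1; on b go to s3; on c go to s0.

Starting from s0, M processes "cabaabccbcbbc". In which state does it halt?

s4

s0 --c--> s4
s4 --a--> s3
s3 --b--> s0
s0 --a--> s0
s0 --a--> s0
s0 --b--> s2
s2 --c--> s4
s4 --c--> s4
s4 --b--> s0
s0 --c--> s4
s4 --b--> s0
s0 --b--> s2
s2 --c--> s4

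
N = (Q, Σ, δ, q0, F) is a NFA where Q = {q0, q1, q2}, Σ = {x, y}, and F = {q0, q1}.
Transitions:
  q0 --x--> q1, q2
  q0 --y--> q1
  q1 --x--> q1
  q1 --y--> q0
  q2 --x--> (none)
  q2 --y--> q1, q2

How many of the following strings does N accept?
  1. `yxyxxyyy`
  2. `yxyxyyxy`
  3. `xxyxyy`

3

`yxyxxyyy`: accepted
`yxyxyyxy`: accepted
`xxyxyy`: accepted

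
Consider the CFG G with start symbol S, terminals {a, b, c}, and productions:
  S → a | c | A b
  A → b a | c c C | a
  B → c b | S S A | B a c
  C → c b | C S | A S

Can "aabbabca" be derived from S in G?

no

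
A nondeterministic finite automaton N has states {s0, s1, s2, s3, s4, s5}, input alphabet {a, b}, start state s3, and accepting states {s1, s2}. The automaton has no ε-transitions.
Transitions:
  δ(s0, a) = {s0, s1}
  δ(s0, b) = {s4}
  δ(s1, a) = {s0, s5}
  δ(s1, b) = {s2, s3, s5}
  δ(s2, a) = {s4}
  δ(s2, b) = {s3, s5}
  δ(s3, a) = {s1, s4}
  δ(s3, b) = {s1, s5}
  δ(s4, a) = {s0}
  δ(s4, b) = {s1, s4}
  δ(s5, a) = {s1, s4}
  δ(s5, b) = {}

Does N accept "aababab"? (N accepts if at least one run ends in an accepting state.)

Start: {s3}
read a: {s1, s4}
read a: {s0, s5}
read b: {s4}
read a: {s0}
read b: {s4}
read a: {s0}
read b: {s4}
Reachable ∩ accepting = {} — empty.

rejected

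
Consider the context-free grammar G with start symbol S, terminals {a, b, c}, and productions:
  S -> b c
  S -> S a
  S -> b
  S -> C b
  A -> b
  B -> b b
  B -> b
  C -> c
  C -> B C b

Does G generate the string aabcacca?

no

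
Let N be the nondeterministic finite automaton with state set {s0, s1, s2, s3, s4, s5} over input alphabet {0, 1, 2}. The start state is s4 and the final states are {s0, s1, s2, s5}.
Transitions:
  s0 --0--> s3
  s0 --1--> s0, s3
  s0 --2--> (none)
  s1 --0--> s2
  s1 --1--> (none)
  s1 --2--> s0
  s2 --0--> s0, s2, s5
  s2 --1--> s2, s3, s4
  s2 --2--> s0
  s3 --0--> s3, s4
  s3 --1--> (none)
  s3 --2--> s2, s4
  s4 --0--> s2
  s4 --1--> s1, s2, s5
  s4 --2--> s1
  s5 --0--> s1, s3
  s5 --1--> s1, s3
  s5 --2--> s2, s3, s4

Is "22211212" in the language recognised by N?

rejected

Start: {s4}
read 2: {s1}
read 2: {s0}
read 2: {}
The reachable set is empty and stays empty for the remaining 5 symbols.
Reachable ∩ accepting = {} — empty.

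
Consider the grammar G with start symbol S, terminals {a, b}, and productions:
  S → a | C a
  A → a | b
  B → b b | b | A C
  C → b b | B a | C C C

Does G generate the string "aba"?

no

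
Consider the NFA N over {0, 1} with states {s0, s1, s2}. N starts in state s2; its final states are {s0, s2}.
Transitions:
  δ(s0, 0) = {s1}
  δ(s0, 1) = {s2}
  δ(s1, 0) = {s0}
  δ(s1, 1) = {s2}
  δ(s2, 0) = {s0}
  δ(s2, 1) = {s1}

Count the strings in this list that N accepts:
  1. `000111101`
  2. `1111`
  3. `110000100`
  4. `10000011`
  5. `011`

`000111101`: accepted
`1111`: accepted
`110000100`: rejected
`10000011`: rejected
`011`: rejected

2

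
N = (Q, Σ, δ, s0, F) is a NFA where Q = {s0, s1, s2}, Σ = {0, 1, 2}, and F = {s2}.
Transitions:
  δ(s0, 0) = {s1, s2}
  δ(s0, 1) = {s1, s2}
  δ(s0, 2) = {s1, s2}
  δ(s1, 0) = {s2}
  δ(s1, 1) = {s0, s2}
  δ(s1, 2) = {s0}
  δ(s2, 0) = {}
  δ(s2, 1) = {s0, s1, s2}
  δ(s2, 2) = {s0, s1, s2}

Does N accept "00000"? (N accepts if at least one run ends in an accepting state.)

rejected

Start: {s0}
read 0: {s1, s2}
read 0: {s2}
read 0: {}
The reachable set is empty and stays empty for the remaining 2 symbols.
Reachable ∩ accepting = {} — empty.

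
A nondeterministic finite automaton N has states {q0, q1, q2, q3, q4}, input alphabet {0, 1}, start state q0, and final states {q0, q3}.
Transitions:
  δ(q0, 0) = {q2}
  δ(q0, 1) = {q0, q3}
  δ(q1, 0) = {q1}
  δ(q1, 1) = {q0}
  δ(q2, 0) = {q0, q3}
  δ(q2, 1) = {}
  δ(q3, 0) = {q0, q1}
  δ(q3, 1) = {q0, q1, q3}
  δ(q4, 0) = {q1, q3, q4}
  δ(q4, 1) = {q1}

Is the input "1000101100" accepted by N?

Start: {q0}
read 1: {q0, q3}
read 0: {q0, q1, q2}
read 0: {q0, q1, q2, q3}
read 0: {q0, q1, q2, q3}
read 1: {q0, q1, q3}
read 0: {q0, q1, q2}
read 1: {q0, q3}
read 1: {q0, q1, q3}
read 0: {q0, q1, q2}
read 0: {q0, q1, q2, q3}
Reachable ∩ accepting = {q0, q3} — nonempty.

accepted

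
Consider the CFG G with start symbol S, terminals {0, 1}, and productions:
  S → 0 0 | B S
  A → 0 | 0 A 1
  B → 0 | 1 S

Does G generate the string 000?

yes

S ⇒ BS ⇒ 0S ⇒ 000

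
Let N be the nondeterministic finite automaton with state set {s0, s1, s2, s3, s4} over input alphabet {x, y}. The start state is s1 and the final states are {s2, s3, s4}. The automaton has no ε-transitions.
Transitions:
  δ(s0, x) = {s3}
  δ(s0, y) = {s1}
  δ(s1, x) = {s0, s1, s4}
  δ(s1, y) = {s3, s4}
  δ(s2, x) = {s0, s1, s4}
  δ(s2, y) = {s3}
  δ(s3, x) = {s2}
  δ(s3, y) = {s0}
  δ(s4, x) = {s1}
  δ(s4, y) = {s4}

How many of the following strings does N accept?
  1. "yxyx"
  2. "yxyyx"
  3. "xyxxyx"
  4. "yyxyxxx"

4

"yxyx": accepted
"yxyyx": accepted
"xyxxyx": accepted
"yyxyxxx": accepted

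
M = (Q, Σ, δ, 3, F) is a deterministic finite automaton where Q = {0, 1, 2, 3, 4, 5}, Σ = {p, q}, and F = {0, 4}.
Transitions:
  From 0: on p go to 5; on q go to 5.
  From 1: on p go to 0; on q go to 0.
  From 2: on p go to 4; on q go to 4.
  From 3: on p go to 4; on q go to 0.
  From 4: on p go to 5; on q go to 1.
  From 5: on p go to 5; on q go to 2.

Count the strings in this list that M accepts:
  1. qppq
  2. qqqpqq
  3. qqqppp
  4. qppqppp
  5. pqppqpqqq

1

qppq: rejected
qqqpqq: accepted
qqqppp: rejected
qppqppp: rejected
pqppqpqqq: rejected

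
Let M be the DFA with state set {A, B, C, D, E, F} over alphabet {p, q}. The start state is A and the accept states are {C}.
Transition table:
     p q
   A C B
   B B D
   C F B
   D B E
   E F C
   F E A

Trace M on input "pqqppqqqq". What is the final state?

A --p--> C
C --q--> B
B --q--> D
D --p--> B
B --p--> B
B --q--> D
D --q--> E
E --q--> C
C --q--> B

B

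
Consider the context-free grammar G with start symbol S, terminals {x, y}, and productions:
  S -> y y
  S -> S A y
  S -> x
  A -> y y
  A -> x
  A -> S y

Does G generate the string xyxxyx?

no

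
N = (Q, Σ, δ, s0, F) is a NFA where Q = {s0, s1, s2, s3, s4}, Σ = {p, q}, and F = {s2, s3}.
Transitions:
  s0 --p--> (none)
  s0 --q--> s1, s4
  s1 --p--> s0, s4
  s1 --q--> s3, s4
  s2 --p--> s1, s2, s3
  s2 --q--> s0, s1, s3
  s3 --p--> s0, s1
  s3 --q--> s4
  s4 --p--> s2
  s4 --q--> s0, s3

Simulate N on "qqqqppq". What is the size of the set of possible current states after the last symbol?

4

Start: {s0}
read q: {s1, s4}
read q: {s0, s3, s4}
read q: {s0, s1, s3, s4}
read q: {s0, s1, s3, s4}
read p: {s0, s1, s2, s4}
read p: {s0, s1, s2, s3, s4}
read q: {s0, s1, s3, s4}
Final reachable set {s0, s1, s3, s4} has 4 states.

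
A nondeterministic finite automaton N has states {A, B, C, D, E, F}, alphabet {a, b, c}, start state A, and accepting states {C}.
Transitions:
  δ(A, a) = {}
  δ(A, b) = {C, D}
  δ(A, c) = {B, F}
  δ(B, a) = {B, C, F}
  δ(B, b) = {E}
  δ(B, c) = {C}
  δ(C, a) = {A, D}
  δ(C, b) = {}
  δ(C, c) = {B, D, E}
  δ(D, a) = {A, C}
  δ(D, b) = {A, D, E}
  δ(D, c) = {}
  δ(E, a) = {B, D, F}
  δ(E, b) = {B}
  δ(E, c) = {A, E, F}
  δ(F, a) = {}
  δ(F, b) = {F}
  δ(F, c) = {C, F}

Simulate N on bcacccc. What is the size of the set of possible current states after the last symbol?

Start: {A}
read b: {C, D}
read c: {B, D, E}
read a: {A, B, C, D, F}
read c: {B, C, D, E, F}
read c: {A, B, C, D, E, F}
read c: {A, B, C, D, E, F}
read c: {A, B, C, D, E, F}
Final reachable set {A, B, C, D, E, F} has 6 states.

6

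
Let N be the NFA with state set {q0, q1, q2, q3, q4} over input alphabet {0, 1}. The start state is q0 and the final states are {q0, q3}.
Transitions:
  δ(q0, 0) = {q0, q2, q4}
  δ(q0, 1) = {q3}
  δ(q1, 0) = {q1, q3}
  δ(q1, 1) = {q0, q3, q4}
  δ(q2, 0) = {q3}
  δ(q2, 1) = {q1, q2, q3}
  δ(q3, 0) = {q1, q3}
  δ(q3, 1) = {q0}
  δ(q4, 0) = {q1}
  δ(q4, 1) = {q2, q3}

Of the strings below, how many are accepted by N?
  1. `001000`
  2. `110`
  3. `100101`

3

`001000`: accepted
`110`: accepted
`100101`: accepted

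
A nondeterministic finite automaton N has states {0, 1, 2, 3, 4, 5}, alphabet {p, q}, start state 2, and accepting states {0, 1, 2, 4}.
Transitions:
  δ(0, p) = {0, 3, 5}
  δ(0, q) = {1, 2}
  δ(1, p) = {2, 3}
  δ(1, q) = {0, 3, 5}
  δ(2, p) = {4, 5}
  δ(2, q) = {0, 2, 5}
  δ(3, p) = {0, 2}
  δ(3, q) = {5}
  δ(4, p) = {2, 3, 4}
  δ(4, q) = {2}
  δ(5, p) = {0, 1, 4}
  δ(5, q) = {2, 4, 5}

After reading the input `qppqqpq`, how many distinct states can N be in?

6

Start: {2}
read q: {0, 2, 5}
read p: {0, 1, 3, 4, 5}
read p: {0, 1, 2, 3, 4, 5}
read q: {0, 1, 2, 3, 4, 5}
read q: {0, 1, 2, 3, 4, 5}
read p: {0, 1, 2, 3, 4, 5}
read q: {0, 1, 2, 3, 4, 5}
Final reachable set {0, 1, 2, 3, 4, 5} has 6 states.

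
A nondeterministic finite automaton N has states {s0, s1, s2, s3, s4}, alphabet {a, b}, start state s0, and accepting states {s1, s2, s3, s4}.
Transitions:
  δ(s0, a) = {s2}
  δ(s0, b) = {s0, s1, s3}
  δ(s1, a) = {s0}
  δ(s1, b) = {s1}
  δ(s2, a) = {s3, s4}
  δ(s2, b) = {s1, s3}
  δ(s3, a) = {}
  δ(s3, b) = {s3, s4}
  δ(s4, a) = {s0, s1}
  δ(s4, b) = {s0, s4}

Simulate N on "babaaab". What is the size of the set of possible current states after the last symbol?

Start: {s0}
read b: {s0, s1, s3}
read a: {s0, s2}
read b: {s0, s1, s3}
read a: {s0, s2}
read a: {s2, s3, s4}
read a: {s0, s1, s3, s4}
read b: {s0, s1, s3, s4}
Final reachable set {s0, s1, s3, s4} has 4 states.

4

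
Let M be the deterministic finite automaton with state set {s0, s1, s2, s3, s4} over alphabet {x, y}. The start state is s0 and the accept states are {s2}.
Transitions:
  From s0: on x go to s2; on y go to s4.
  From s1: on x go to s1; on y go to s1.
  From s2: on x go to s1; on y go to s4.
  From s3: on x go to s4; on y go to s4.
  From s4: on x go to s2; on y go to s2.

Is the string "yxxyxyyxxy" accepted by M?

rejected

s0 --y--> s4
s4 --x--> s2
s2 --x--> s1
s1 --y--> s1
s1 --x--> s1
s1 --y--> s1
s1 --y--> s1
s1 --x--> s1
s1 --x--> s1
s1 --y--> s1
End in state s1, which is not an accepting state.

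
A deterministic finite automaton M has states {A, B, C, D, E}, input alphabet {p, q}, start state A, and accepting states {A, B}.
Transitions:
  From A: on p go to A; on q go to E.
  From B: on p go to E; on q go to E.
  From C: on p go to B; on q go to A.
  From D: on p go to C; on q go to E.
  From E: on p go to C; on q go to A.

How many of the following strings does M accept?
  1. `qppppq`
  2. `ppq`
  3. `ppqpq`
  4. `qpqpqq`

3

`qppppq`: accepted
`ppq`: rejected
`ppqpq`: accepted
`qpqpqq`: accepted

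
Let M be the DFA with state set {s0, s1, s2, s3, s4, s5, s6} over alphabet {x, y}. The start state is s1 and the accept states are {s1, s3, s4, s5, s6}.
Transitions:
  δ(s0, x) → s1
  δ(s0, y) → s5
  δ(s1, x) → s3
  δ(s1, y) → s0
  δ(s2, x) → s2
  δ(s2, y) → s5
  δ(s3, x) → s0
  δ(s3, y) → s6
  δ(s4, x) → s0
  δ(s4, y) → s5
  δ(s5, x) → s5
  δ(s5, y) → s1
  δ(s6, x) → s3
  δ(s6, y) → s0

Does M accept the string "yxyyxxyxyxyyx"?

s1 --y--> s0
s0 --x--> s1
s1 --y--> s0
s0 --y--> s5
s5 --x--> s5
s5 --x--> s5
s5 --y--> s1
s1 --x--> s3
s3 --y--> s6
s6 --x--> s3
s3 --y--> s6
s6 --y--> s0
s0 --x--> s1
End in state s1, which is an accepting state.

accepted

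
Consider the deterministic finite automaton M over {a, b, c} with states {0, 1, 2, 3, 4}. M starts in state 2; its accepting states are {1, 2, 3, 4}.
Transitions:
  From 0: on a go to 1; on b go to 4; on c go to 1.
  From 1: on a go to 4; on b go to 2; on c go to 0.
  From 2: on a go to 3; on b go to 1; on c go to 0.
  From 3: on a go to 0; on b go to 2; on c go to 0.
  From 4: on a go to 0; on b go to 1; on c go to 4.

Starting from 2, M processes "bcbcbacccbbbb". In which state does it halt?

2

2 --b--> 1
1 --c--> 0
0 --b--> 4
4 --c--> 4
4 --b--> 1
1 --a--> 4
4 --c--> 4
4 --c--> 4
4 --c--> 4
4 --b--> 1
1 --b--> 2
2 --b--> 1
1 --b--> 2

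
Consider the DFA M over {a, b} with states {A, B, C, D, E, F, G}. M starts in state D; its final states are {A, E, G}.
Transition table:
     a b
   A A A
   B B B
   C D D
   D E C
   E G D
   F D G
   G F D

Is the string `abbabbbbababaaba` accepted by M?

accepted

D --a--> E
E --b--> D
D --b--> C
C --a--> D
D --b--> C
C --b--> D
D --b--> C
C --b--> D
D --a--> E
E --b--> D
D --a--> E
E --b--> D
D --a--> E
E --a--> G
G --b--> D
D --a--> E
End in state E, which is an accepting state.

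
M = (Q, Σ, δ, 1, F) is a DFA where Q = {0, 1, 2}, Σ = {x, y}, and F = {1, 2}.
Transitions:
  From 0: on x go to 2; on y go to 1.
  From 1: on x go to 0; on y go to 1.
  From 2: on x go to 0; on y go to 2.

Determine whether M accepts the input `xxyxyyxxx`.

rejected

1 --x--> 0
0 --x--> 2
2 --y--> 2
2 --x--> 0
0 --y--> 1
1 --y--> 1
1 --x--> 0
0 --x--> 2
2 --x--> 0
End in state 0, which is not an accepting state.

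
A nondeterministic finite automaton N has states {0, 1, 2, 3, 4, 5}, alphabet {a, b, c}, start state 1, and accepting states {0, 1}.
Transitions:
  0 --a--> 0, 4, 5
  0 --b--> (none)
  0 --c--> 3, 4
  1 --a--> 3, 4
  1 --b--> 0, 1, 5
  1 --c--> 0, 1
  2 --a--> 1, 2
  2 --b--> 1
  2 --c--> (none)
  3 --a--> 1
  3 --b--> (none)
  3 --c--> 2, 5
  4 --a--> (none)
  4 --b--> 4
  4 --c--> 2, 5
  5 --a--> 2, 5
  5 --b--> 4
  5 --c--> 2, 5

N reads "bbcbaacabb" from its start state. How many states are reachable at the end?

Start: {1}
read b: {0, 1, 5}
read b: {0, 1, 4, 5}
read c: {0, 1, 2, 3, 4, 5}
read b: {0, 1, 4, 5}
read a: {0, 2, 3, 4, 5}
read a: {0, 1, 2, 4, 5}
read c: {0, 1, 2, 3, 4, 5}
read a: {0, 1, 2, 3, 4, 5}
read b: {0, 1, 4, 5}
read b: {0, 1, 4, 5}
Final reachable set {0, 1, 4, 5} has 4 states.

4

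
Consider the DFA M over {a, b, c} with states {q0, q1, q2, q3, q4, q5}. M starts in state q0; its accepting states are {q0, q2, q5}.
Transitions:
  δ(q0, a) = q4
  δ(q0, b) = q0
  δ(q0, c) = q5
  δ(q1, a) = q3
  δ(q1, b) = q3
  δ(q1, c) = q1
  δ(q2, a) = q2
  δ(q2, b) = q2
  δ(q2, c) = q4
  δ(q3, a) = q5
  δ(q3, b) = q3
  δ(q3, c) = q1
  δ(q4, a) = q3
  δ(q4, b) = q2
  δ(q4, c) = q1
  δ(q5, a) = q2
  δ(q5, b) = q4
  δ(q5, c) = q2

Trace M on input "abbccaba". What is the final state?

q0 --a--> q4
q4 --b--> q2
q2 --b--> q2
q2 --c--> q4
q4 --c--> q1
q1 --a--> q3
q3 --b--> q3
q3 --a--> q5

q5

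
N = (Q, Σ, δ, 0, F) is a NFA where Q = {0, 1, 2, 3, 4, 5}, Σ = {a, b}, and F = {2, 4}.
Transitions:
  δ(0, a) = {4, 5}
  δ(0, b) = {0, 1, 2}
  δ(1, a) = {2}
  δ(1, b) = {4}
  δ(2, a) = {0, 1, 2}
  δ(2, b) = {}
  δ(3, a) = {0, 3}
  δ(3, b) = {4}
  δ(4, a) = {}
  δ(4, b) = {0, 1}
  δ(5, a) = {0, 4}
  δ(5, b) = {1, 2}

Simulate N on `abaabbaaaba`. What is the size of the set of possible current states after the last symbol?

Start: {0}
read a: {4, 5}
read b: {0, 1, 2}
read a: {0, 1, 2, 4, 5}
read a: {0, 1, 2, 4, 5}
read b: {0, 1, 2, 4}
read b: {0, 1, 2, 4}
read a: {0, 1, 2, 4, 5}
read a: {0, 1, 2, 4, 5}
read a: {0, 1, 2, 4, 5}
read b: {0, 1, 2, 4}
read a: {0, 1, 2, 4, 5}
Final reachable set {0, 1, 2, 4, 5} has 5 states.

5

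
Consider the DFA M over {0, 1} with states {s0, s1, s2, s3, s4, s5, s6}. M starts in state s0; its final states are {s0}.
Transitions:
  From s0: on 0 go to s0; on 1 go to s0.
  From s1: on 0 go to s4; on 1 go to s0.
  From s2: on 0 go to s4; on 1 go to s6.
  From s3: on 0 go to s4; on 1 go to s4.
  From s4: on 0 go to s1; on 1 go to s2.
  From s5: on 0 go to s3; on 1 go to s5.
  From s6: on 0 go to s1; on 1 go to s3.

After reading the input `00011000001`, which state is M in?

s0

s0 --0--> s0
s0 --0--> s0
s0 --0--> s0
s0 --1--> s0
s0 --1--> s0
s0 --0--> s0
s0 --0--> s0
s0 --0--> s0
s0 --0--> s0
s0 --0--> s0
s0 --1--> s0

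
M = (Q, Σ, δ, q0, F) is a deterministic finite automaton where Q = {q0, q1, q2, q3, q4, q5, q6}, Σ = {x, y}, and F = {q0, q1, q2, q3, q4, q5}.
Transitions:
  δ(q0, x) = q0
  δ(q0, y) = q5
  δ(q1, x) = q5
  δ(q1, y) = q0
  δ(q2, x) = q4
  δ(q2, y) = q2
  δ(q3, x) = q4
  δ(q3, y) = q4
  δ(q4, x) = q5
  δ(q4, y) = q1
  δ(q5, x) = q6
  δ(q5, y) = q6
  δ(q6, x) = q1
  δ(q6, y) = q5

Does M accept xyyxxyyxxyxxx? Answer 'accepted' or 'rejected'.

q0 --x--> q0
q0 --y--> q5
q5 --y--> q6
q6 --x--> q1
q1 --x--> q5
q5 --y--> q6
q6 --y--> q5
q5 --x--> q6
q6 --x--> q1
q1 --y--> q0
q0 --x--> q0
q0 --x--> q0
q0 --x--> q0
End in state q0, which is an accepting state.

accepted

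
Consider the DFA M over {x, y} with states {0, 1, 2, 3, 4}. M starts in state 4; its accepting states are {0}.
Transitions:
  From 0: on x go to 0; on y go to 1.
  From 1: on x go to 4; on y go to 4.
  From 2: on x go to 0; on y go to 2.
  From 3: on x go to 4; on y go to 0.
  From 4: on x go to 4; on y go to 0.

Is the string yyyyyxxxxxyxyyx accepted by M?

rejected

4 --y--> 0
0 --y--> 1
1 --y--> 4
4 --y--> 0
0 --y--> 1
1 --x--> 4
4 --x--> 4
4 --x--> 4
4 --x--> 4
4 --x--> 4
4 --y--> 0
0 --x--> 0
0 --y--> 1
1 --y--> 4
4 --x--> 4
End in state 4, which is not an accepting state.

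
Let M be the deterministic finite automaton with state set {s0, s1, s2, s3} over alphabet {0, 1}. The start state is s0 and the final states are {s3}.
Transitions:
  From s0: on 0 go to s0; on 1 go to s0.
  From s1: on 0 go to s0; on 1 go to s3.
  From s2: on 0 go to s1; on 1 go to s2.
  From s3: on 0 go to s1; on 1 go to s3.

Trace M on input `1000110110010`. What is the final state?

s0

s0 --1--> s0
s0 --0--> s0
s0 --0--> s0
s0 --0--> s0
s0 --1--> s0
s0 --1--> s0
s0 --0--> s0
s0 --1--> s0
s0 --1--> s0
s0 --0--> s0
s0 --0--> s0
s0 --1--> s0
s0 --0--> s0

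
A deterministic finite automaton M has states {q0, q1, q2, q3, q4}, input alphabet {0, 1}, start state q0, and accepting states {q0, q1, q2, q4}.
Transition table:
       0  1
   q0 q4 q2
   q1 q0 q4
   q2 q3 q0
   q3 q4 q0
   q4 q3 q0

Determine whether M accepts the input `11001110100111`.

accepted

q0 --1--> q2
q2 --1--> q0
q0 --0--> q4
q4 --0--> q3
q3 --1--> q0
q0 --1--> q2
q2 --1--> q0
q0 --0--> q4
q4 --1--> q0
q0 --0--> q4
q4 --0--> q3
q3 --1--> q0
q0 --1--> q2
q2 --1--> q0
End in state q0, which is an accepting state.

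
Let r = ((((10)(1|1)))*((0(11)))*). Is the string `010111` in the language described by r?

no

No split of 010111 into u·v has (((10)(1|1)))* matching u and ((0(11)))* matching v.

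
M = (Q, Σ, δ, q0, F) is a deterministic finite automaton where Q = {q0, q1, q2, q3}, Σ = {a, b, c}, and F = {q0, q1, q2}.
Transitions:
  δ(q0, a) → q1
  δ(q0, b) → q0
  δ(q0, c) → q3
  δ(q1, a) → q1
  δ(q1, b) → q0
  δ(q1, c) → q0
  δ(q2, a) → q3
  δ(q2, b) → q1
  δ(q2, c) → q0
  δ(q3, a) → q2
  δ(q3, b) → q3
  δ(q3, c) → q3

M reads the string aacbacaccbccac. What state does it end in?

q0 --a--> q1
q1 --a--> q1
q1 --c--> q0
q0 --b--> q0
q0 --a--> q1
q1 --c--> q0
q0 --a--> q1
q1 --c--> q0
q0 --c--> q3
q3 --b--> q3
q3 --c--> q3
q3 --c--> q3
q3 --a--> q2
q2 --c--> q0

q0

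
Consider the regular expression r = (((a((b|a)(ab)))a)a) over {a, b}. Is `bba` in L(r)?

No split of bba into u·v has ((a((b|a)(ab)))a) matching u and a matching v.

no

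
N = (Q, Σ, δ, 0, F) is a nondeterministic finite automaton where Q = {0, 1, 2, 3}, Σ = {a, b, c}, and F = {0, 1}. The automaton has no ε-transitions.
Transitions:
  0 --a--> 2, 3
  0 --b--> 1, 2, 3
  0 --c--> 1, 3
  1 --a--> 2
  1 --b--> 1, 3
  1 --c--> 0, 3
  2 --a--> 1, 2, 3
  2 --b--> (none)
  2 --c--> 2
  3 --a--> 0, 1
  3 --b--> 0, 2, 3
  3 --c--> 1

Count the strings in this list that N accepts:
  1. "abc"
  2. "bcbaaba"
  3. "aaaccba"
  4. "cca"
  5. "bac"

5

"abc": accepted
"bcbaaba": accepted
"aaaccba": accepted
"cca": accepted
"bac": accepted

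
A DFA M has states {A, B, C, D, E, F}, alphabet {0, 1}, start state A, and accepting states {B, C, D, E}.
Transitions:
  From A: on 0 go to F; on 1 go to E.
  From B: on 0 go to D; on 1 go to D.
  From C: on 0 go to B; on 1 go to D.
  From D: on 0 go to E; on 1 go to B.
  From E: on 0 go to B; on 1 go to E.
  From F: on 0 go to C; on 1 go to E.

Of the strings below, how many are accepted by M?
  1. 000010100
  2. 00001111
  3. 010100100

000010100: accepted
00001111: accepted
010100100: accepted

3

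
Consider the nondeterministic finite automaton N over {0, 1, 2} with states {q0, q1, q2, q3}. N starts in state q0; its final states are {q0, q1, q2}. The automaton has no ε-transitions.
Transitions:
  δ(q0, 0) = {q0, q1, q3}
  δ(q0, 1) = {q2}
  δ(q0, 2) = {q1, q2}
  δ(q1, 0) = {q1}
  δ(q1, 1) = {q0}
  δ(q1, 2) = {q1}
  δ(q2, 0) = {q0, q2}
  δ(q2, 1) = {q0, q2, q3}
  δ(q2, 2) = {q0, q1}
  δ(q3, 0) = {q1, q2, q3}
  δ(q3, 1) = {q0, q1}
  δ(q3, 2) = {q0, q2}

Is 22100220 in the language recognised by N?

Start: {q0}
read 2: {q1, q2}
read 2: {q0, q1}
read 1: {q0, q2}
read 0: {q0, q1, q2, q3}
read 0: {q0, q1, q2, q3}
read 2: {q0, q1, q2}
read 2: {q0, q1, q2}
read 0: {q0, q1, q2, q3}
Reachable ∩ accepting = {q0, q1, q2} — nonempty.

accepted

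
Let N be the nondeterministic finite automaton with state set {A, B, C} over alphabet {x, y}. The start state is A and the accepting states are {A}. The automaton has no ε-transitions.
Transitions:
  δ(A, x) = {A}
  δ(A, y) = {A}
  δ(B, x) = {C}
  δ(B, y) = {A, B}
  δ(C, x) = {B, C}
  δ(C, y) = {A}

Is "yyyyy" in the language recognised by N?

Start: {A}
read y: {A}
read y: {A}
read y: {A}
read y: {A}
read y: {A}
Reachable ∩ accepting = {A} — nonempty.

accepted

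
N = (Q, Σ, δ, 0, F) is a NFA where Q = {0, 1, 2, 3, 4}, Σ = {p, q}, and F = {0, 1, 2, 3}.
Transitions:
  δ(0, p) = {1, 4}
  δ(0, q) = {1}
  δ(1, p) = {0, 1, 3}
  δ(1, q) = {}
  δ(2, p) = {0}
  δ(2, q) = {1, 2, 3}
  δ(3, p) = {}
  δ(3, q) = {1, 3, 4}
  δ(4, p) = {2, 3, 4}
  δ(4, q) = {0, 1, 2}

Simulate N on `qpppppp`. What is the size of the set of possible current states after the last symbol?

5

Start: {0}
read q: {1}
read p: {0, 1, 3}
read p: {0, 1, 3, 4}
read p: {0, 1, 2, 3, 4}
read p: {0, 1, 2, 3, 4}
read p: {0, 1, 2, 3, 4}
read p: {0, 1, 2, 3, 4}
Final reachable set {0, 1, 2, 3, 4} has 5 states.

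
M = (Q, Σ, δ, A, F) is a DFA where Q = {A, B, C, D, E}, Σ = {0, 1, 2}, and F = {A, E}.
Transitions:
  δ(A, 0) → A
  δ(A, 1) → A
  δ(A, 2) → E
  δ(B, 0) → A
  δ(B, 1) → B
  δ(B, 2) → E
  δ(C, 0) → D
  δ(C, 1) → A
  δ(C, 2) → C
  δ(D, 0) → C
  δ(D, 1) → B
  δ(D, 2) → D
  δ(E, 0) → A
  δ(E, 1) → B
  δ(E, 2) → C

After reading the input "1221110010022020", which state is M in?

A --1--> A
A --2--> E
E --2--> C
C --1--> A
A --1--> A
A --1--> A
A --0--> A
A --0--> A
A --1--> A
A --0--> A
A --0--> A
A --2--> E
E --2--> C
C --0--> D
D --2--> D
D --0--> C

C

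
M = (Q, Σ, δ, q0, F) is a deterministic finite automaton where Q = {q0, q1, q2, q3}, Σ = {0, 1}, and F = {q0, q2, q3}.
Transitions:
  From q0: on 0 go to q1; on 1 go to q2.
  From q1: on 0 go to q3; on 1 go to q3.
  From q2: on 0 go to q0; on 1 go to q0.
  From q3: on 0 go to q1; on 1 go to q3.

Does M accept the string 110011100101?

accepted

q0 --1--> q2
q2 --1--> q0
q0 --0--> q1
q1 --0--> q3
q3 --1--> q3
q3 --1--> q3
q3 --1--> q3
q3 --0--> q1
q1 --0--> q3
q3 --1--> q3
q3 --0--> q1
q1 --1--> q3
End in state q3, which is an accepting state.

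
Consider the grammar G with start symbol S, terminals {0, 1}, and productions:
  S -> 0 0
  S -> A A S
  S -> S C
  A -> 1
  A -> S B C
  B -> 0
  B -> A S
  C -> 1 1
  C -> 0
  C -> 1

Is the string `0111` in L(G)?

no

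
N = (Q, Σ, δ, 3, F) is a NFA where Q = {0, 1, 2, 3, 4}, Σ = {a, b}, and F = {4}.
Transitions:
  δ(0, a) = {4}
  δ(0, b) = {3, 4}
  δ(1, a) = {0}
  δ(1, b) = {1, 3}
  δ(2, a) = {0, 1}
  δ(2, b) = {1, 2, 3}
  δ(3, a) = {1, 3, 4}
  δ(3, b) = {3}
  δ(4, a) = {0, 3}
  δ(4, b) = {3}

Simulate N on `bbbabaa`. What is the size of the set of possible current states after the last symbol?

4

Start: {3}
read b: {3}
read b: {3}
read b: {3}
read a: {1, 3, 4}
read b: {1, 3}
read a: {0, 1, 3, 4}
read a: {0, 1, 3, 4}
Final reachable set {0, 1, 3, 4} has 4 states.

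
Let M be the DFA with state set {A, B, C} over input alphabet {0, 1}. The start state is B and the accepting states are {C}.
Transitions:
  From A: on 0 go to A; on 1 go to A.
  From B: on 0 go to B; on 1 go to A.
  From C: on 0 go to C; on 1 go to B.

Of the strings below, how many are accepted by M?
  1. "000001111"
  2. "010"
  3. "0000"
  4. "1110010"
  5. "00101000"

0

"000001111": rejected
"010": rejected
"0000": rejected
"1110010": rejected
"00101000": rejected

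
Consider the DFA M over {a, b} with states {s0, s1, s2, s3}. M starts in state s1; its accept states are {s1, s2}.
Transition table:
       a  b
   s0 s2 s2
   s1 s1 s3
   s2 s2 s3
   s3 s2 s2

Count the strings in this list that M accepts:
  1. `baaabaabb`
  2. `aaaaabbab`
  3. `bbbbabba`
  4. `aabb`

3

`baaabaabb`: accepted
`aaaaabbab`: rejected
`bbbbabba`: accepted
`aabb`: accepted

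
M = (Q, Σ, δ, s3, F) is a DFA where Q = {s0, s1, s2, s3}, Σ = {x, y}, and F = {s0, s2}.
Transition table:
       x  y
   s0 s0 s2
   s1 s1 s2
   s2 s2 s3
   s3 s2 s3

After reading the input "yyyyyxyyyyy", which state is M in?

s3 --y--> s3
s3 --y--> s3
s3 --y--> s3
s3 --y--> s3
s3 --y--> s3
s3 --x--> s2
s2 --y--> s3
s3 --y--> s3
s3 --y--> s3
s3 --y--> s3
s3 --y--> s3

s3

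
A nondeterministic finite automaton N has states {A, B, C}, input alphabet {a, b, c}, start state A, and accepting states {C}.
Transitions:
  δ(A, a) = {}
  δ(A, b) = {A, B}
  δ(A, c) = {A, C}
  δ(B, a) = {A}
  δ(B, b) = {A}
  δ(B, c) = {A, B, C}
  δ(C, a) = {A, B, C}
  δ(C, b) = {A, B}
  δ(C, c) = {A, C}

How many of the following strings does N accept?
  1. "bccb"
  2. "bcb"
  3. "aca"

0

"bccb": rejected
"bcb": rejected
"aca": rejected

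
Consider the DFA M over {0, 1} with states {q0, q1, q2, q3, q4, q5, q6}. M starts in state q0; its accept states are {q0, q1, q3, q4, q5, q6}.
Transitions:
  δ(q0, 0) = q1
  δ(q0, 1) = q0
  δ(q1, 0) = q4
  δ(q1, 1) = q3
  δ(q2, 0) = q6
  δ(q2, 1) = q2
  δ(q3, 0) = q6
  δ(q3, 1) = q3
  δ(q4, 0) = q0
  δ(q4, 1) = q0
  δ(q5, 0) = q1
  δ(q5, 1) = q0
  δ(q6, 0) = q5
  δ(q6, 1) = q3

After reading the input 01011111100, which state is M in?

q0 --0--> q1
q1 --1--> q3
q3 --0--> q6
q6 --1--> q3
q3 --1--> q3
q3 --1--> q3
q3 --1--> q3
q3 --1--> q3
q3 --1--> q3
q3 --0--> q6
q6 --0--> q5

q5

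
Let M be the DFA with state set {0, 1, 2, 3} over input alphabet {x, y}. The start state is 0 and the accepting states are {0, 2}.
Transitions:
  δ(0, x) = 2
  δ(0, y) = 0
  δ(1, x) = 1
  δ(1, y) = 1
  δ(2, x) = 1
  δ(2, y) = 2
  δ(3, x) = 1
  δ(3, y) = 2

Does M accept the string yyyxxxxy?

0 --y--> 0
0 --y--> 0
0 --y--> 0
0 --x--> 2
2 --x--> 1
1 --x--> 1
1 --x--> 1
1 --y--> 1
End in state 1, which is not an accepting state.

rejected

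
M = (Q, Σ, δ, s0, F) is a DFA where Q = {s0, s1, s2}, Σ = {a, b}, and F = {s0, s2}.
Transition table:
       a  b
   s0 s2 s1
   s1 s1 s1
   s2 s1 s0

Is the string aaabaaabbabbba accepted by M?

rejected

s0 --a--> s2
s2 --a--> s1
s1 --a--> s1
s1 --b--> s1
s1 --a--> s1
s1 --a--> s1
s1 --a--> s1
s1 --b--> s1
s1 --b--> s1
s1 --a--> s1
s1 --b--> s1
s1 --b--> s1
s1 --b--> s1
s1 --a--> s1
End in state s1, which is not an accepting state.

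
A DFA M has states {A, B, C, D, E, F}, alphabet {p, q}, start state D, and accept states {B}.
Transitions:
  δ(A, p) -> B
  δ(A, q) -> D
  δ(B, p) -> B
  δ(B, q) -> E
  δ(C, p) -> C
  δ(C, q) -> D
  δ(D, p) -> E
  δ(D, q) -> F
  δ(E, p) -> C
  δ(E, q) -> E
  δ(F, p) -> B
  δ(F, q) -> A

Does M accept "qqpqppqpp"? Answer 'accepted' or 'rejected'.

D --q--> F
F --q--> A
A --p--> B
B --q--> E
E --p--> C
C --p--> C
C --q--> D
D --p--> E
E --p--> C
End in state C, which is not an accepting state.

rejected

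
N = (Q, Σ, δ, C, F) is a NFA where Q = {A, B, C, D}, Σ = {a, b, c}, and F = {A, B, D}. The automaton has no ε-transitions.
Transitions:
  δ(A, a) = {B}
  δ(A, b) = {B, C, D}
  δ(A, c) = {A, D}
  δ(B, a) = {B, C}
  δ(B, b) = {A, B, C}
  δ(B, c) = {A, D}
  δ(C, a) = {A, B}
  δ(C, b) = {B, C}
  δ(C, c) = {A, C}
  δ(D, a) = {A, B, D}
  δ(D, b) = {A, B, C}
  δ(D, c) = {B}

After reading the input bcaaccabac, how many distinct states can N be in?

4

Start: {C}
read b: {B, C}
read c: {A, C, D}
read a: {A, B, D}
read a: {A, B, C, D}
read c: {A, B, C, D}
read c: {A, B, C, D}
read a: {A, B, C, D}
read b: {A, B, C, D}
read a: {A, B, C, D}
read c: {A, B, C, D}
Final reachable set {A, B, C, D} has 4 states.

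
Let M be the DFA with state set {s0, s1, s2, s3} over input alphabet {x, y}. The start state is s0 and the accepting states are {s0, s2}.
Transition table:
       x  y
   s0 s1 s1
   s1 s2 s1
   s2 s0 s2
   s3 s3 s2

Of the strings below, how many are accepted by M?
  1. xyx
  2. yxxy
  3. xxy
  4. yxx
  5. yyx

4

xyx: accepted
yxxy: rejected
xxy: accepted
yxx: accepted
yyx: accepted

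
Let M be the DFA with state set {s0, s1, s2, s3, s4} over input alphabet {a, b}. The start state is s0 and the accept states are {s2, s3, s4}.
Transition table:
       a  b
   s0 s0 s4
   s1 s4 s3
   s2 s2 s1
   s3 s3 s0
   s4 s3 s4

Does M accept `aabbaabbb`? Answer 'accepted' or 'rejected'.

s0 --a--> s0
s0 --a--> s0
s0 --b--> s4
s4 --b--> s4
s4 --a--> s3
s3 --a--> s3
s3 --b--> s0
s0 --b--> s4
s4 --b--> s4
End in state s4, which is an accepting state.

accepted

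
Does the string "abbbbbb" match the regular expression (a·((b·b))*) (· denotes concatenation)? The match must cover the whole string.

Split as a·bbbbbb: a matches a and ((b·b))* matches bbbbbb.

yes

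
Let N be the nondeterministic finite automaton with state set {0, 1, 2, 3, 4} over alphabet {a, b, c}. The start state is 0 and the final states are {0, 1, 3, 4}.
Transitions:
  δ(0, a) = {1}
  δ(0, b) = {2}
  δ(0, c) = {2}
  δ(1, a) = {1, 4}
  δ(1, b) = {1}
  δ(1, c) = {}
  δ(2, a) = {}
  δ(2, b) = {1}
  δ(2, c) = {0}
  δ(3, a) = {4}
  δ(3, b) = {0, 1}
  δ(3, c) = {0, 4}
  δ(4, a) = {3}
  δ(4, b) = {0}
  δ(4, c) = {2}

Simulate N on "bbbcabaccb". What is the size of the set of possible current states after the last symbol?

Start: {0}
read b: {2}
read b: {1}
read b: {1}
read c: {}
The reachable set is empty and stays empty for the remaining 6 symbols.
Final reachable set {} has 0 states.

0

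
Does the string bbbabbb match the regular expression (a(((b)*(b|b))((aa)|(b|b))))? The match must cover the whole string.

No split of bbbabbb into u·v has a matching u and (((b)*(b|b))((aa)|(b|b))) matching v.

no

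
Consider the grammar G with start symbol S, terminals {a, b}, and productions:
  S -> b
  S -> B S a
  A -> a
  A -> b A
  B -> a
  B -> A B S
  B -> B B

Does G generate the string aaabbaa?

yes

S ⇒ BSa ⇒ aSa ⇒ aBSaa ⇒ aABSSaa ⇒ aaBSSaa ⇒ aaaSSaa ⇒ aaabSaa ⇒ aaabbaa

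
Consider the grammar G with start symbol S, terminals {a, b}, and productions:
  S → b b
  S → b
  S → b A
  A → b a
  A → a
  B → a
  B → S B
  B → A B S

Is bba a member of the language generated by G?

yes

S ⇒ bA ⇒ bba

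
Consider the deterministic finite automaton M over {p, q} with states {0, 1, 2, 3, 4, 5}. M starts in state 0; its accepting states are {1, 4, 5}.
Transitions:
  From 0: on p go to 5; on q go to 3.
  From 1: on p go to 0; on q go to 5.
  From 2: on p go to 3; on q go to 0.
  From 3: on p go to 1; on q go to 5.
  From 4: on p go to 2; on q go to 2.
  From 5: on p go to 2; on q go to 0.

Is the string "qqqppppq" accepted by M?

0 --q--> 3
3 --q--> 5
5 --q--> 0
0 --p--> 5
5 --p--> 2
2 --p--> 3
3 --p--> 1
1 --q--> 5
End in state 5, which is an accepting state.

accepted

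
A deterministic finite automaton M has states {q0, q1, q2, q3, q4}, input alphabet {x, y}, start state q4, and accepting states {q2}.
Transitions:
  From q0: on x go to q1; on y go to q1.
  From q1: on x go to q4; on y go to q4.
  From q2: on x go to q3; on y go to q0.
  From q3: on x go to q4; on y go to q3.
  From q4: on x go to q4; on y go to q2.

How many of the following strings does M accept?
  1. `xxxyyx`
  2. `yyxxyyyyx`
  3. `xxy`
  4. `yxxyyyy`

`xxxyyx`: rejected
`yyxxyyyyx`: rejected
`xxy`: accepted
`yxxyyyy`: rejected

1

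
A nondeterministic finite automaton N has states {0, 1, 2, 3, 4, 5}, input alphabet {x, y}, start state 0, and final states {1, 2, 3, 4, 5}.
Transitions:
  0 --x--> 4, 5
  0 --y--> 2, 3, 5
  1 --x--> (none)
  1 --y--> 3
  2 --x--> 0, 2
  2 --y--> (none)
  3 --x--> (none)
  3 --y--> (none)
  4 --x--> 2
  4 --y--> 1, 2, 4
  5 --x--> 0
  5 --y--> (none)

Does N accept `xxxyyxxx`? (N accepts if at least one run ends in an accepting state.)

Start: {0}
read x: {4, 5}
read x: {0, 2}
read x: {0, 2, 4, 5}
read y: {1, 2, 3, 4, 5}
read y: {1, 2, 3, 4}
read x: {0, 2}
read x: {0, 2, 4, 5}
read x: {0, 2, 4, 5}
Reachable ∩ accepting = {2, 4, 5} — nonempty.

accepted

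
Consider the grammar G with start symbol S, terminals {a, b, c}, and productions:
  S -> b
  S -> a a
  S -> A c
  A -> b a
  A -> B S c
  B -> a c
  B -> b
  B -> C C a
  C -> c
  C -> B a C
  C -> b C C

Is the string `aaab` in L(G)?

no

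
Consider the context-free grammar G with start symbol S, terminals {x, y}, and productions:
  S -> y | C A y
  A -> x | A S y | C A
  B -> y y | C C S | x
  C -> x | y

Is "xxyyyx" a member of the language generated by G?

no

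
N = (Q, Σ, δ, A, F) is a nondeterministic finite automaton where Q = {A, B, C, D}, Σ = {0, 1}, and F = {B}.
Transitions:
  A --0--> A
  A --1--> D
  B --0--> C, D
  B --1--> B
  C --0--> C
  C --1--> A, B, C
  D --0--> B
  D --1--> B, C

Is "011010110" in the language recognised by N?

accepted

Start: {A}
read 0: {A}
read 1: {D}
read 1: {B, C}
read 0: {C, D}
read 1: {A, B, C}
read 0: {A, C, D}
read 1: {A, B, C, D}
read 1: {A, B, C, D}
read 0: {A, B, C, D}
Reachable ∩ accepting = {B} — nonempty.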